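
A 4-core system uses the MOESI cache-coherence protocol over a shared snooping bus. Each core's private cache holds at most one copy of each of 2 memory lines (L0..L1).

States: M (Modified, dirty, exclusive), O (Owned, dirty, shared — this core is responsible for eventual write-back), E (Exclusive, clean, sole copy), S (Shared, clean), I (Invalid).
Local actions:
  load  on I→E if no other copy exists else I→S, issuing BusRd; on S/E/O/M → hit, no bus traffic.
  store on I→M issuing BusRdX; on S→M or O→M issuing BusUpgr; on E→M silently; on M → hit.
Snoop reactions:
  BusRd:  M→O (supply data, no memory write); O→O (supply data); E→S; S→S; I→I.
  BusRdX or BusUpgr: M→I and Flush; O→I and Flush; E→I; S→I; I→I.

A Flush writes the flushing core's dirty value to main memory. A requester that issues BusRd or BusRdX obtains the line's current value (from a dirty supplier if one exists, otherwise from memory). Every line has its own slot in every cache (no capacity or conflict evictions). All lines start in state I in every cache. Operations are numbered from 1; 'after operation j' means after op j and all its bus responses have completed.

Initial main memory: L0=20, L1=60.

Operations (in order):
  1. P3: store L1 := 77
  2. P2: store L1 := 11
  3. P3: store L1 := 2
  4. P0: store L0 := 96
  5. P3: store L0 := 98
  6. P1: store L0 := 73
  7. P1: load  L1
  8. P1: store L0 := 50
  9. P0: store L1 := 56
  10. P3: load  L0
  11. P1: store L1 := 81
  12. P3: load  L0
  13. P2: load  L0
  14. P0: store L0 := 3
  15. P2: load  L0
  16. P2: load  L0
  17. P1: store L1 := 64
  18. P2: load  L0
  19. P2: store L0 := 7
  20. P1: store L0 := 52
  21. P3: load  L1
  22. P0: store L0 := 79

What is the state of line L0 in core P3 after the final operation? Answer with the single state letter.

1. P3: store L1 := 77  bus=[BusRdX]  L1: P0=I P1=I P2=I P3=M  mem[L1]=60
2. P2: store L1 := 11  bus=[BusRdX,Flush]  L1: P0=I P1=I P2=M P3=I  mem[L1]=77
3. P3: store L1 := 2  bus=[BusRdX,Flush]  L1: P0=I P1=I P2=I P3=M  mem[L1]=11
4. P0: store L0 := 96  bus=[BusRdX]  L0: P0=M P1=I P2=I P3=I  mem[L0]=20
5. P3: store L0 := 98  bus=[BusRdX,Flush]  L0: P0=I P1=I P2=I P3=M  mem[L0]=96
6. P1: store L0 := 73  bus=[BusRdX,Flush]  L0: P0=I P1=M P2=I P3=I  mem[L0]=98
7. P1: load  L1  bus=[BusRd]  L1: P0=I P1=S P2=I P3=O  mem[L1]=11
8. P1: store L0 := 50  bus=[-]  L0: P0=I P1=M P2=I P3=I  mem[L0]=98
9. P0: store L1 := 56  bus=[BusRdX,Flush]  L1: P0=M P1=I P2=I P3=I  mem[L1]=2
10. P3: load  L0  bus=[BusRd]  L0: P0=I P1=O P2=I P3=S  mem[L0]=98
11. P1: store L1 := 81  bus=[BusRdX,Flush]  L1: P0=I P1=M P2=I P3=I  mem[L1]=56
12. P3: load  L0  bus=[-]  L0: P0=I P1=O P2=I P3=S  mem[L0]=98
13. P2: load  L0  bus=[BusRd]  L0: P0=I P1=O P2=S P3=S  mem[L0]=98
14. P0: store L0 := 3  bus=[BusRdX,Flush]  L0: P0=M P1=I P2=I P3=I  mem[L0]=50
15. P2: load  L0  bus=[BusRd]  L0: P0=O P1=I P2=S P3=I  mem[L0]=50
16. P2: load  L0  bus=[-]  L0: P0=O P1=I P2=S P3=I  mem[L0]=50
17. P1: store L1 := 64  bus=[-]  L1: P0=I P1=M P2=I P3=I  mem[L1]=56
18. P2: load  L0  bus=[-]  L0: P0=O P1=I P2=S P3=I  mem[L0]=50
19. P2: store L0 := 7  bus=[BusUpgr,Flush]  L0: P0=I P1=I P2=M P3=I  mem[L0]=3
20. P1: store L0 := 52  bus=[BusRdX,Flush]  L0: P0=I P1=M P2=I P3=I  mem[L0]=7
21. P3: load  L1  bus=[BusRd]  L1: P0=I P1=O P2=I P3=S  mem[L1]=56
22. P0: store L0 := 79  bus=[BusRdX,Flush]  L0: P0=M P1=I P2=I P3=I  mem[L0]=52

state = I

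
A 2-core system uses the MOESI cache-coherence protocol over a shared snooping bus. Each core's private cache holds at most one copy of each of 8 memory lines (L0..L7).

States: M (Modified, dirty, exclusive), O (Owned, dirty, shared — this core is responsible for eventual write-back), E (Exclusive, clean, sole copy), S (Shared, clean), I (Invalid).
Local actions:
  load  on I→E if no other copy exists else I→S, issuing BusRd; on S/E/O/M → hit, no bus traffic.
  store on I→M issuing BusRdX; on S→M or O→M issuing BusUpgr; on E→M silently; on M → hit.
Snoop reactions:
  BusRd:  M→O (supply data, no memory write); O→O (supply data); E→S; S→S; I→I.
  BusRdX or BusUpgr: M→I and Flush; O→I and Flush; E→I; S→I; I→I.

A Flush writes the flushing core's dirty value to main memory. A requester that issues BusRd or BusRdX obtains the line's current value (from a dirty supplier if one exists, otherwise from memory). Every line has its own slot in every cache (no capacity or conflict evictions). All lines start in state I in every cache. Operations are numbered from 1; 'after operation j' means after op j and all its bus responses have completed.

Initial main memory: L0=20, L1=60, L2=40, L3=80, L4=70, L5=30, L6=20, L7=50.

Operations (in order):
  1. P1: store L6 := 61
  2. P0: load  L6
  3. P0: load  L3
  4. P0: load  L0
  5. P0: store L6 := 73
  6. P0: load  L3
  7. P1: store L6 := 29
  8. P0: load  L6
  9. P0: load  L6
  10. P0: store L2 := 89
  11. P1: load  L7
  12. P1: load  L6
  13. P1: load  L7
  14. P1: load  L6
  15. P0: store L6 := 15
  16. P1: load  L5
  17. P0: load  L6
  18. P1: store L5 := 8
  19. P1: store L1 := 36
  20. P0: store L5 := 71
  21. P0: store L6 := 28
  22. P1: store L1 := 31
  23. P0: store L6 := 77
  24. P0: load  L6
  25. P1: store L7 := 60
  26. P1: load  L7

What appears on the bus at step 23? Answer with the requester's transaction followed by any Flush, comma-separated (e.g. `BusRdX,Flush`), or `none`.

[1] P1: store L6 := 61 | P0:I, P1:M(61) | bus: BusRdX
[2] P0: load  L6 | P0:S(61), P1:O(61) | bus: BusRd
[3] P0: load  L3 | P0:E(80), P1:I | bus: BusRd
[4] P0: load  L0 | P0:E(20), P1:I | bus: BusRd
[5] P0: store L6 := 73 | P0:M(73), P1:I | bus: BusUpgr,Flush
[6] P0: load  L3 | P0:E(80), P1:I | bus: none
[7] P1: store L6 := 29 | P0:I, P1:M(29) | bus: BusRdX,Flush
[8] P0: load  L6 | P0:S(29), P1:O(29) | bus: BusRd
[9] P0: load  L6 | P0:S(29), P1:O(29) | bus: none
[10] P0: store L2 := 89 | P0:M(89), P1:I | bus: BusRdX
[11] P1: load  L7 | P0:I, P1:E(50) | bus: BusRd
[12] P1: load  L6 | P0:S(29), P1:O(29) | bus: none
[13] P1: load  L7 | P0:I, P1:E(50) | bus: none
[14] P1: load  L6 | P0:S(29), P1:O(29) | bus: none
[15] P0: store L6 := 15 | P0:M(15), P1:I | bus: BusUpgr,Flush
[16] P1: load  L5 | P0:I, P1:E(30) | bus: BusRd
[17] P0: load  L6 | P0:M(15), P1:I | bus: none
[18] P1: store L5 := 8 | P0:I, P1:M(8) | bus: none
[19] P1: store L1 := 36 | P0:I, P1:M(36) | bus: BusRdX
[20] P0: store L5 := 71 | P0:M(71), P1:I | bus: BusRdX,Flush
[21] P0: store L6 := 28 | P0:M(28), P1:I | bus: none
[22] P1: store L1 := 31 | P0:I, P1:M(31) | bus: none
[23] P0: store L6 := 77 | P0:M(77), P1:I | bus: none
[24] P0: load  L6 | P0:M(77), P1:I | bus: none
[25] P1: store L7 := 60 | P0:I, P1:M(60) | bus: none
[26] P1: load  L7 | P0:I, P1:M(60) | bus: none

bus = none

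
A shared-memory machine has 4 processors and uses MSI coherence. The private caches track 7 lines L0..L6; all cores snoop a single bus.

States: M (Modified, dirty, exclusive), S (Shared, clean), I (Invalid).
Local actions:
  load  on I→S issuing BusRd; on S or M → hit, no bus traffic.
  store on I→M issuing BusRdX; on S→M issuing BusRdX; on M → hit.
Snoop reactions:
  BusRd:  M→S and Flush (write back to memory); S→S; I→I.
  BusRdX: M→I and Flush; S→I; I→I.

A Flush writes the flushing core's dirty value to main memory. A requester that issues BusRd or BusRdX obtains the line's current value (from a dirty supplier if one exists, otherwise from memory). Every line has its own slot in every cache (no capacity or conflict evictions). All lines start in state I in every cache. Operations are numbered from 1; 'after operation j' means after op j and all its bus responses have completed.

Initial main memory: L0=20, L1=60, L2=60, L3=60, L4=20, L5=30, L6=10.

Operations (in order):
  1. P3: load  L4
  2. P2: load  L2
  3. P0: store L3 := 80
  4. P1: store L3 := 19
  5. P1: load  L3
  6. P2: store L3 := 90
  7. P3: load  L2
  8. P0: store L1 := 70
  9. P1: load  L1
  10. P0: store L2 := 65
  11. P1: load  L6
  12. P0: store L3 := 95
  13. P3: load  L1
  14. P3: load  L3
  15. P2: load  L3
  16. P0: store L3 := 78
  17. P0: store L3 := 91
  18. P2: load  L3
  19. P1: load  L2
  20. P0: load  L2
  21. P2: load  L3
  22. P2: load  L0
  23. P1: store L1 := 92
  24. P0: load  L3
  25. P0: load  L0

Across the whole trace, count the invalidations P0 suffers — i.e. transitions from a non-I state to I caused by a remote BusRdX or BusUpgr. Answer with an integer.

invalidations = 2

[1] P3: load  L4 | P0:I, P1:I, P2:I, P3:S(20) | bus: BusRd
[2] P2: load  L2 | P0:I, P1:I, P2:S(60), P3:I | bus: BusRd
[3] P0: store L3 := 80 | P0:M(80), P1:I, P2:I, P3:I | bus: BusRdX
[4] P1: store L3 := 19 | P0:I, P1:M(19), P2:I, P3:I | bus: BusRdX,Flush
[5] P1: load  L3 | P0:I, P1:M(19), P2:I, P3:I | bus: none
[6] P2: store L3 := 90 | P0:I, P1:I, P2:M(90), P3:I | bus: BusRdX,Flush
[7] P3: load  L2 | P0:I, P1:I, P2:S(60), P3:S(60) | bus: BusRd
[8] P0: store L1 := 70 | P0:M(70), P1:I, P2:I, P3:I | bus: BusRdX
[9] P1: load  L1 | P0:S(70), P1:S(70), P2:I, P3:I | bus: BusRd,Flush
[10] P0: store L2 := 65 | P0:M(65), P1:I, P2:I, P3:I | bus: BusRdX
[11] P1: load  L6 | P0:I, P1:S(10), P2:I, P3:I | bus: BusRd
[12] P0: store L3 := 95 | P0:M(95), P1:I, P2:I, P3:I | bus: BusRdX,Flush
[13] P3: load  L1 | P0:S(70), P1:S(70), P2:I, P3:S(70) | bus: BusRd
[14] P3: load  L3 | P0:S(95), P1:I, P2:I, P3:S(95) | bus: BusRd,Flush
[15] P2: load  L3 | P0:S(95), P1:I, P2:S(95), P3:S(95) | bus: BusRd
[16] P0: store L3 := 78 | P0:M(78), P1:I, P2:I, P3:I | bus: BusRdX
[17] P0: store L3 := 91 | P0:M(91), P1:I, P2:I, P3:I | bus: none
[18] P2: load  L3 | P0:S(91), P1:I, P2:S(91), P3:I | bus: BusRd,Flush
[19] P1: load  L2 | P0:S(65), P1:S(65), P2:I, P3:I | bus: BusRd,Flush
[20] P0: load  L2 | P0:S(65), P1:S(65), P2:I, P3:I | bus: none
[21] P2: load  L3 | P0:S(91), P1:I, P2:S(91), P3:I | bus: none
[22] P2: load  L0 | P0:I, P1:I, P2:S(20), P3:I | bus: BusRd
[23] P1: store L1 := 92 | P0:I, P1:M(92), P2:I, P3:I | bus: BusRdX
[24] P0: load  L3 | P0:S(91), P1:I, P2:S(91), P3:I | bus: none
[25] P0: load  L0 | P0:S(20), P1:I, P2:S(20), P3:I | bus: BusRd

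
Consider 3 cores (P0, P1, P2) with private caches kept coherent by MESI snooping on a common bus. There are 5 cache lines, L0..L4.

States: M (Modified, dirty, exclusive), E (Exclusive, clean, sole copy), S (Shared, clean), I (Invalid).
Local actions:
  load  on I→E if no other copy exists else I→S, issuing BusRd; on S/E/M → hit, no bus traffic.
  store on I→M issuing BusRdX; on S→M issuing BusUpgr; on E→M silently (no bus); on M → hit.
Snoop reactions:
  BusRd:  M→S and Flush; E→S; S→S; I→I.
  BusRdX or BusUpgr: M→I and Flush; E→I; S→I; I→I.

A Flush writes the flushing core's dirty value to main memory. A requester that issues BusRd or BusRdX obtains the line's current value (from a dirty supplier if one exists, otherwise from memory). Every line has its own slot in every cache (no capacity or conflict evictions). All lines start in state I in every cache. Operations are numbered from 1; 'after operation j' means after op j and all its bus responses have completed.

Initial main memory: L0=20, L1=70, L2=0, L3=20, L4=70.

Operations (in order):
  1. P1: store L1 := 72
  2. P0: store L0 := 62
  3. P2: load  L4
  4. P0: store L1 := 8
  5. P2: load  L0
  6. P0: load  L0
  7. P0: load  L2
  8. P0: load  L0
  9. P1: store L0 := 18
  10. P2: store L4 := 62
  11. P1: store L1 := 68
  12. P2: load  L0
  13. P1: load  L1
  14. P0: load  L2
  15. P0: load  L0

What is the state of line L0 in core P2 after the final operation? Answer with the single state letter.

  op1 P1: store L1 := 72 → I/M/I on L1; bus BusRdX; mem=70
  op2 P0: store L0 := 62 → M/I/I on L0; bus BusRdX; mem=20
  op3 P2: load  L4 → I/I/E on L4; bus BusRd; mem=70
  op4 P0: store L1 := 8 → M/I/I on L1; bus BusRdX Flush; mem=72
  op5 P2: load  L0 → S/I/S on L0; bus BusRd Flush; mem=62
  op6 P0: load  L0 → S/I/S on L0; bus (none); mem=62
  op7 P0: load  L2 → E/I/I on L2; bus BusRd; mem=0
  op8 P0: load  L0 → S/I/S on L0; bus (none); mem=62
  op9 P1: store L0 := 18 → I/M/I on L0; bus BusRdX; mem=62
  op10 P2: store L4 := 62 → I/I/M on L4; bus (none); mem=70
  op11 P1: store L1 := 68 → I/M/I on L1; bus BusRdX Flush; mem=8
  op12 P2: load  L0 → I/S/S on L0; bus BusRd Flush; mem=18
  op13 P1: load  L1 → I/M/I on L1; bus (none); mem=8
  op14 P0: load  L2 → E/I/I on L2; bus (none); mem=0
  op15 P0: load  L0 → S/S/S on L0; bus BusRd; mem=18

state = S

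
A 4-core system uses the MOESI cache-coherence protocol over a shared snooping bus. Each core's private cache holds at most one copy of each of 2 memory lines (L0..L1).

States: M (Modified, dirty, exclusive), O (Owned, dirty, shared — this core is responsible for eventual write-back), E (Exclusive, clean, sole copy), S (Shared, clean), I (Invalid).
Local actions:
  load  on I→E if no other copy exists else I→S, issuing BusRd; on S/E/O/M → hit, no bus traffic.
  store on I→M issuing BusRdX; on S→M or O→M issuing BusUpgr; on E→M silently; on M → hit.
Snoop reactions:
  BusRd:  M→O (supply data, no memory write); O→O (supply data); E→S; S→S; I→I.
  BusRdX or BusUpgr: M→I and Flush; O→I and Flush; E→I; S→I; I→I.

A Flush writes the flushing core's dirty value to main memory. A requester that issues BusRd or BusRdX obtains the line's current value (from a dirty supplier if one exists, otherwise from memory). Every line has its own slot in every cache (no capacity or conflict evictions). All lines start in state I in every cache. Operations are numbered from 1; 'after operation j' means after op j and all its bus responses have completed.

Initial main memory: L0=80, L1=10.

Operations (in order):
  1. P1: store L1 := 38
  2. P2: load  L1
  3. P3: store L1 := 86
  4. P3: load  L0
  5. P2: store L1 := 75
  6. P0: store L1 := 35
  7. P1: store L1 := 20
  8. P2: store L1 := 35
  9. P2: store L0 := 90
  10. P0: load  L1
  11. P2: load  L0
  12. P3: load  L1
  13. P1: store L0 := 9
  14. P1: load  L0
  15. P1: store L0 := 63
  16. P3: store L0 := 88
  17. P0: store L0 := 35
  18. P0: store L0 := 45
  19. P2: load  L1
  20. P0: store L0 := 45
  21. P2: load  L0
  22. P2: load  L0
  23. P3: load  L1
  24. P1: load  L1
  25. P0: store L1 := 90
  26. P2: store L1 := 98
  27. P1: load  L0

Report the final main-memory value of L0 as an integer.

[1] P1: store L1 := 38 | P0:I, P1:M(38), P2:I, P3:I | bus: BusRdX
[2] P2: load  L1 | P0:I, P1:O(38), P2:S(38), P3:I | bus: BusRd
[3] P3: store L1 := 86 | P0:I, P1:I, P2:I, P3:M(86) | bus: BusRdX,Flush
[4] P3: load  L0 | P0:I, P1:I, P2:I, P3:E(80) | bus: BusRd
[5] P2: store L1 := 75 | P0:I, P1:I, P2:M(75), P3:I | bus: BusRdX,Flush
[6] P0: store L1 := 35 | P0:M(35), P1:I, P2:I, P3:I | bus: BusRdX,Flush
[7] P1: store L1 := 20 | P0:I, P1:M(20), P2:I, P3:I | bus: BusRdX,Flush
[8] P2: store L1 := 35 | P0:I, P1:I, P2:M(35), P3:I | bus: BusRdX,Flush
[9] P2: store L0 := 90 | P0:I, P1:I, P2:M(90), P3:I | bus: BusRdX
[10] P0: load  L1 | P0:S(35), P1:I, P2:O(35), P3:I | bus: BusRd
[11] P2: load  L0 | P0:I, P1:I, P2:M(90), P3:I | bus: none
[12] P3: load  L1 | P0:S(35), P1:I, P2:O(35), P3:S(35) | bus: BusRd
[13] P1: store L0 := 9 | P0:I, P1:M(9), P2:I, P3:I | bus: BusRdX,Flush
[14] P1: load  L0 | P0:I, P1:M(9), P2:I, P3:I | bus: none
[15] P1: store L0 := 63 | P0:I, P1:M(63), P2:I, P3:I | bus: none
[16] P3: store L0 := 88 | P0:I, P1:I, P2:I, P3:M(88) | bus: BusRdX,Flush
[17] P0: store L0 := 35 | P0:M(35), P1:I, P2:I, P3:I | bus: BusRdX,Flush
[18] P0: store L0 := 45 | P0:M(45), P1:I, P2:I, P3:I | bus: none
[19] P2: load  L1 | P0:S(35), P1:I, P2:O(35), P3:S(35) | bus: none
[20] P0: store L0 := 45 | P0:M(45), P1:I, P2:I, P3:I | bus: none
[21] P2: load  L0 | P0:O(45), P1:I, P2:S(45), P3:I | bus: BusRd
[22] P2: load  L0 | P0:O(45), P1:I, P2:S(45), P3:I | bus: none
[23] P3: load  L1 | P0:S(35), P1:I, P2:O(35), P3:S(35) | bus: none
[24] P1: load  L1 | P0:S(35), P1:S(35), P2:O(35), P3:S(35) | bus: BusRd
[25] P0: store L1 := 90 | P0:M(90), P1:I, P2:I, P3:I | bus: BusUpgr,Flush
[26] P2: store L1 := 98 | P0:I, P1:I, P2:M(98), P3:I | bus: BusRdX,Flush
[27] P1: load  L0 | P0:O(45), P1:S(45), P2:S(45), P3:I | bus: BusRd

memory[L0] = 88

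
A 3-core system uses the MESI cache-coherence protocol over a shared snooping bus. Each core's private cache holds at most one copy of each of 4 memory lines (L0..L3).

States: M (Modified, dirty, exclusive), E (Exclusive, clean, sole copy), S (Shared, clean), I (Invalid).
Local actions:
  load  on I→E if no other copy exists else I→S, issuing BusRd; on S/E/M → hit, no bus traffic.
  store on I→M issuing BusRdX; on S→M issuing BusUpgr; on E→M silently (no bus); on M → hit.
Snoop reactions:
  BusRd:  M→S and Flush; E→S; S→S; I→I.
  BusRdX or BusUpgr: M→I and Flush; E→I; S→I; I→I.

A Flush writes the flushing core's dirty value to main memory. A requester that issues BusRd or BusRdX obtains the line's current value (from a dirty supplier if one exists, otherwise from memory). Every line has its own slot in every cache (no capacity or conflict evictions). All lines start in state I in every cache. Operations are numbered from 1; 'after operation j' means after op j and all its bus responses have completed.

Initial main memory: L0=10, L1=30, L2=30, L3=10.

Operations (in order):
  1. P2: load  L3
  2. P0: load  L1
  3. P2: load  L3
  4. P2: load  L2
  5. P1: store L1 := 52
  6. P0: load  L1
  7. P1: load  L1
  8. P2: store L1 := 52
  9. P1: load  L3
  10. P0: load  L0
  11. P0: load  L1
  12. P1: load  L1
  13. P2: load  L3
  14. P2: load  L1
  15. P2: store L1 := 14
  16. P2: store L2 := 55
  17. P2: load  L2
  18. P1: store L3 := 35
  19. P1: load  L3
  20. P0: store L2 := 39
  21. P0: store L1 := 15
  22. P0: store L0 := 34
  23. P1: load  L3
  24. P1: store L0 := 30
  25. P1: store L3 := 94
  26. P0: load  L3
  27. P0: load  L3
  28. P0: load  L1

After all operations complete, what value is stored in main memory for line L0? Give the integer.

  op1 P2: load  L3 → I/I/E on L3; bus BusRd; mem=10
  op2 P0: load  L1 → E/I/I on L1; bus BusRd; mem=30
  op3 P2: load  L3 → I/I/E on L3; bus (none); mem=10
  op4 P2: load  L2 → I/I/E on L2; bus BusRd; mem=30
  op5 P1: store L1 := 52 → I/M/I on L1; bus BusRdX; mem=30
  op6 P0: load  L1 → S/S/I on L1; bus BusRd Flush; mem=52
  op7 P1: load  L1 → S/S/I on L1; bus (none); mem=52
  op8 P2: store L1 := 52 → I/I/M on L1; bus BusRdX; mem=52
  op9 P1: load  L3 → I/S/S on L3; bus BusRd; mem=10
  op10 P0: load  L0 → E/I/I on L0; bus BusRd; mem=10
  op11 P0: load  L1 → S/I/S on L1; bus BusRd Flush; mem=52
  op12 P1: load  L1 → S/S/S on L1; bus BusRd; mem=52
  op13 P2: load  L3 → I/S/S on L3; bus (none); mem=10
  op14 P2: load  L1 → S/S/S on L1; bus (none); mem=52
  op15 P2: store L1 := 14 → I/I/M on L1; bus BusUpgr; mem=52
  op16 P2: store L2 := 55 → I/I/M on L2; bus (none); mem=30
  op17 P2: load  L2 → I/I/M on L2; bus (none); mem=30
  op18 P1: store L3 := 35 → I/M/I on L3; bus BusUpgr; mem=10
  op19 P1: load  L3 → I/M/I on L3; bus (none); mem=10
  op20 P0: store L2 := 39 → M/I/I on L2; bus BusRdX Flush; mem=55
  op21 P0: store L1 := 15 → M/I/I on L1; bus BusRdX Flush; mem=14
  op22 P0: store L0 := 34 → M/I/I on L0; bus (none); mem=10
  op23 P1: load  L3 → I/M/I on L3; bus (none); mem=10
  op24 P1: store L0 := 30 → I/M/I on L0; bus BusRdX Flush; mem=34
  op25 P1: store L3 := 94 → I/M/I on L3; bus (none); mem=10
  op26 P0: load  L3 → S/S/I on L3; bus BusRd Flush; mem=94
  op27 P0: load  L3 → S/S/I on L3; bus (none); mem=94
  op28 P0: load  L1 → M/I/I on L1; bus (none); mem=14

memory[L0] = 34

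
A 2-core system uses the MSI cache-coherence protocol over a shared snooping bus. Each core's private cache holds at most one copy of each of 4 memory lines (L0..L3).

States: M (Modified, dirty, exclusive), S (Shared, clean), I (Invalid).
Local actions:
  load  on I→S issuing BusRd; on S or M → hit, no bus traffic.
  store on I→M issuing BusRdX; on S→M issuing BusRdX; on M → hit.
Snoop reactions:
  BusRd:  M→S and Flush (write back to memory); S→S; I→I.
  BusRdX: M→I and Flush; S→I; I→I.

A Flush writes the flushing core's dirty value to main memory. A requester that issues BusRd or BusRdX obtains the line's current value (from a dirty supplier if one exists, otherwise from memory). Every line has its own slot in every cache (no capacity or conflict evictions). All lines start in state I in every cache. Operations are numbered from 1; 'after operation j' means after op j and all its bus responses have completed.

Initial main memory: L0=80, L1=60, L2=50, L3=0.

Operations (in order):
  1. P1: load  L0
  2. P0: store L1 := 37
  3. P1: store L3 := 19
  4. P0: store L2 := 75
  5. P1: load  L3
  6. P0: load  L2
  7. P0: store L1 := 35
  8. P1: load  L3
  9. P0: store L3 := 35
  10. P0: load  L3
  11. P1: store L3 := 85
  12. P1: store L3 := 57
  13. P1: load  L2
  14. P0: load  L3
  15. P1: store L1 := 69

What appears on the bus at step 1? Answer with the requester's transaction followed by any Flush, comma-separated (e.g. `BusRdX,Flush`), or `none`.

bus = BusRd

  op1 P1: load  L0 → I/S on L0; bus BusRd; mem=80
  op2 P0: store L1 := 37 → M/I on L1; bus BusRdX; mem=60
  op3 P1: store L3 := 19 → I/M on L3; bus BusRdX; mem=0
  op4 P0: store L2 := 75 → M/I on L2; bus BusRdX; mem=50
  op5 P1: load  L3 → I/M on L3; bus (none); mem=0
  op6 P0: load  L2 → M/I on L2; bus (none); mem=50
  op7 P0: store L1 := 35 → M/I on L1; bus (none); mem=60
  op8 P1: load  L3 → I/M on L3; bus (none); mem=0
  op9 P0: store L3 := 35 → M/I on L3; bus BusRdX Flush; mem=19
  op10 P0: load  L3 → M/I on L3; bus (none); mem=19
  op11 P1: store L3 := 85 → I/M on L3; bus BusRdX Flush; mem=35
  op12 P1: store L3 := 57 → I/M on L3; bus (none); mem=35
  op13 P1: load  L2 → S/S on L2; bus BusRd Flush; mem=75
  op14 P0: load  L3 → S/S on L3; bus BusRd Flush; mem=57
  op15 P1: store L1 := 69 → I/M on L1; bus BusRdX Flush; mem=35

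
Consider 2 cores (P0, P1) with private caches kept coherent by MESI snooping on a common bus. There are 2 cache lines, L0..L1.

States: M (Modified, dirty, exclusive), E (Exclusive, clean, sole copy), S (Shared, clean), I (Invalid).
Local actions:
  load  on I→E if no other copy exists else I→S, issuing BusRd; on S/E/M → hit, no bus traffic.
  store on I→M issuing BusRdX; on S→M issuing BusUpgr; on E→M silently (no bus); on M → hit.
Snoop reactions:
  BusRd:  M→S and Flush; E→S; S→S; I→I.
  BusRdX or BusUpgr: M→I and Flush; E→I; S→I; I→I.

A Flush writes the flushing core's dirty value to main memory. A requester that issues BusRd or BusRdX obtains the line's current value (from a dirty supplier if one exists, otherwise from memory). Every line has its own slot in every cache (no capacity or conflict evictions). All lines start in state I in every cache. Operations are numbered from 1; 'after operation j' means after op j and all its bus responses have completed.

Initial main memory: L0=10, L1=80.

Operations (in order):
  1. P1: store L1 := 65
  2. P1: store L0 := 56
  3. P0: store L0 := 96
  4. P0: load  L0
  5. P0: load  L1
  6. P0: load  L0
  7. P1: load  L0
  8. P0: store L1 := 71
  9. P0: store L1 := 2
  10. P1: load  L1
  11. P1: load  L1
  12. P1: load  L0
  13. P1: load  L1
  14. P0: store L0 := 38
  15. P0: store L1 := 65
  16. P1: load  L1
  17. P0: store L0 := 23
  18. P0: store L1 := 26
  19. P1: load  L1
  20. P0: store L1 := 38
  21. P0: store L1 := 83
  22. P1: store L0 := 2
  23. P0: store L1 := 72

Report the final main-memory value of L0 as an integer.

step 1: P1: store L1 := 65  ⟶  IM  (L1)  txn=BusRdX  M[L1]=80
step 2: P1: store L0 := 56  ⟶  IM  (L0)  txn=BusRdX  M[L0]=10
step 3: P0: store L0 := 96  ⟶  MI  (L0)  txn=BusRdX+Flush  M[L0]=56
step 4: P0: load  L0  ⟶  MI  (L0)  txn=∅  M[L0]=56
step 5: P0: load  L1  ⟶  SS  (L1)  txn=BusRd+Flush  M[L1]=65
step 6: P0: load  L0  ⟶  MI  (L0)  txn=∅  M[L0]=56
step 7: P1: load  L0  ⟶  SS  (L0)  txn=BusRd+Flush  M[L0]=96
step 8: P0: store L1 := 71  ⟶  MI  (L1)  txn=BusUpgr  M[L1]=65
step 9: P0: store L1 := 2  ⟶  MI  (L1)  txn=∅  M[L1]=65
step 10: P1: load  L1  ⟶  SS  (L1)  txn=BusRd+Flush  M[L1]=2
step 11: P1: load  L1  ⟶  SS  (L1)  txn=∅  M[L1]=2
step 12: P1: load  L0  ⟶  SS  (L0)  txn=∅  M[L0]=96
step 13: P1: load  L1  ⟶  SS  (L1)  txn=∅  M[L1]=2
step 14: P0: store L0 := 38  ⟶  MI  (L0)  txn=BusUpgr  M[L0]=96
step 15: P0: store L1 := 65  ⟶  MI  (L1)  txn=BusUpgr  M[L1]=2
step 16: P1: load  L1  ⟶  SS  (L1)  txn=BusRd+Flush  M[L1]=65
step 17: P0: store L0 := 23  ⟶  MI  (L0)  txn=∅  M[L0]=96
step 18: P0: store L1 := 26  ⟶  MI  (L1)  txn=BusUpgr  M[L1]=65
step 19: P1: load  L1  ⟶  SS  (L1)  txn=BusRd+Flush  M[L1]=26
step 20: P0: store L1 := 38  ⟶  MI  (L1)  txn=BusUpgr  M[L1]=26
step 21: P0: store L1 := 83  ⟶  MI  (L1)  txn=∅  M[L1]=26
step 22: P1: store L0 := 2  ⟶  IM  (L0)  txn=BusRdX+Flush  M[L0]=23
step 23: P0: store L1 := 72  ⟶  MI  (L1)  txn=∅  M[L1]=26

memory[L0] = 23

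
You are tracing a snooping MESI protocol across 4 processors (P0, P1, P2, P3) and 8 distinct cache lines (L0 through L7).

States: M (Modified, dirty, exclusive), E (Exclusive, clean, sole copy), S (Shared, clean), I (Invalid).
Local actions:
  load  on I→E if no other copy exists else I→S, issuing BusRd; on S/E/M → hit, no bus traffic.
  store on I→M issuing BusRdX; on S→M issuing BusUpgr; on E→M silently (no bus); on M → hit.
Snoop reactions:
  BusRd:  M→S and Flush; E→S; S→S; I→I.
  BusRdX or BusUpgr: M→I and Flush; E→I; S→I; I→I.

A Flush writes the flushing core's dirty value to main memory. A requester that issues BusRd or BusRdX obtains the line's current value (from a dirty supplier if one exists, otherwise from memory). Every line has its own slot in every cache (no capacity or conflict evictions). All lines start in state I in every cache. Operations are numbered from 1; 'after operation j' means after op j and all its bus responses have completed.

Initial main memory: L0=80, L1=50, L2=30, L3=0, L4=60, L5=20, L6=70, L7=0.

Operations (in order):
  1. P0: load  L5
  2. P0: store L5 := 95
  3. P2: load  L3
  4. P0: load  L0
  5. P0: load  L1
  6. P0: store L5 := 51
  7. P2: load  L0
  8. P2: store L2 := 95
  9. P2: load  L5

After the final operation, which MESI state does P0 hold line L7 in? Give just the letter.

state = I

[1] P0: load  L5 | P0:E(20), P1:I, P2:I, P3:I | bus: BusRd
[2] P0: store L5 := 95 | P0:M(95), P1:I, P2:I, P3:I | bus: none
[3] P2: load  L3 | P0:I, P1:I, P2:E(0), P3:I | bus: BusRd
[4] P0: load  L0 | P0:E(80), P1:I, P2:I, P3:I | bus: BusRd
[5] P0: load  L1 | P0:E(50), P1:I, P2:I, P3:I | bus: BusRd
[6] P0: store L5 := 51 | P0:M(51), P1:I, P2:I, P3:I | bus: none
[7] P2: load  L0 | P0:S(80), P1:I, P2:S(80), P3:I | bus: BusRd
[8] P2: store L2 := 95 | P0:I, P1:I, P2:M(95), P3:I | bus: BusRdX
[9] P2: load  L5 | P0:S(51), P1:I, P2:S(51), P3:I | bus: BusRd,Flush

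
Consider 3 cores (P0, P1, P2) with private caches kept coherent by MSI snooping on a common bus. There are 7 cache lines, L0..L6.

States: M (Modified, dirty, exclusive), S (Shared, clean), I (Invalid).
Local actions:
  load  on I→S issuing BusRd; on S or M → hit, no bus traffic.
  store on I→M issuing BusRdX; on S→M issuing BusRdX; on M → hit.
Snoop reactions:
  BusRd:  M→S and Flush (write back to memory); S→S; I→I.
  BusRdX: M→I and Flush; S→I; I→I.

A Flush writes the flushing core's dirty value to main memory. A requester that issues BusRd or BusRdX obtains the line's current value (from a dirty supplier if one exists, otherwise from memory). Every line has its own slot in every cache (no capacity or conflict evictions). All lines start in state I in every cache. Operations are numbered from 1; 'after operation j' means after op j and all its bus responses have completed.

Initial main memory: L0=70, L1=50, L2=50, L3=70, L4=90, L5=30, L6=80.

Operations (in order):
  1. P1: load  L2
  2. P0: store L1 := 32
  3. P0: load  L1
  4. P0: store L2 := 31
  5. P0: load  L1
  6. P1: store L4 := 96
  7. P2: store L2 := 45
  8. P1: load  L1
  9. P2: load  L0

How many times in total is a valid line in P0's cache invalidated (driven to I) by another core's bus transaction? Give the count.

[1] P1: load  L2 | P0:I, P1:S(50), P2:I | bus: BusRd
[2] P0: store L1 := 32 | P0:M(32), P1:I, P2:I | bus: BusRdX
[3] P0: load  L1 | P0:M(32), P1:I, P2:I | bus: none
[4] P0: store L2 := 31 | P0:M(31), P1:I, P2:I | bus: BusRdX
[5] P0: load  L1 | P0:M(32), P1:I, P2:I | bus: none
[6] P1: store L4 := 96 | P0:I, P1:M(96), P2:I | bus: BusRdX
[7] P2: store L2 := 45 | P0:I, P1:I, P2:M(45) | bus: BusRdX,Flush
[8] P1: load  L1 | P0:S(32), P1:S(32), P2:I | bus: BusRd,Flush
[9] P2: load  L0 | P0:I, P1:I, P2:S(70) | bus: BusRd

invalidations = 1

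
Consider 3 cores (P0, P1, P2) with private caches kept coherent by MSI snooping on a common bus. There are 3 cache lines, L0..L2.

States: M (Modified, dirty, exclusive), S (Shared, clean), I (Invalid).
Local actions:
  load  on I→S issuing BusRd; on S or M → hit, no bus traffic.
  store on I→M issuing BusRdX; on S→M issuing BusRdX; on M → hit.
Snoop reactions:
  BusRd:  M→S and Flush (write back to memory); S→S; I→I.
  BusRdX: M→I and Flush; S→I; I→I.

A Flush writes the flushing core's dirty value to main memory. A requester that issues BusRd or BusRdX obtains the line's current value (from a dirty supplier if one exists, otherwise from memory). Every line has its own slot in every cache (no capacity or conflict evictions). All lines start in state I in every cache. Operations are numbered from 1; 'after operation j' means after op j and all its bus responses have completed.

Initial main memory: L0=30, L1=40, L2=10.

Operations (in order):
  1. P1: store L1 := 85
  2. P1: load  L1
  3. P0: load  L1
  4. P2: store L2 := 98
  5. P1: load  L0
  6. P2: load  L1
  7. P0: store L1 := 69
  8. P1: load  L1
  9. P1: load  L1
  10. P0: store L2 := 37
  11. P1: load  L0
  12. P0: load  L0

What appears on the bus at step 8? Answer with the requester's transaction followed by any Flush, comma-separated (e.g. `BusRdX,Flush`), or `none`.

  op1 P1: store L1 := 85 → I/M/I on L1; bus BusRdX; mem=40
  op2 P1: load  L1 → I/M/I on L1; bus (none); mem=40
  op3 P0: load  L1 → S/S/I on L1; bus BusRd Flush; mem=85
  op4 P2: store L2 := 98 → I/I/M on L2; bus BusRdX; mem=10
  op5 P1: load  L0 → I/S/I on L0; bus BusRd; mem=30
  op6 P2: load  L1 → S/S/S on L1; bus BusRd; mem=85
  op7 P0: store L1 := 69 → M/I/I on L1; bus BusRdX; mem=85
  op8 P1: load  L1 → S/S/I on L1; bus BusRd Flush; mem=69
  op9 P1: load  L1 → S/S/I on L1; bus (none); mem=69
  op10 P0: store L2 := 37 → M/I/I on L2; bus BusRdX Flush; mem=98
  op11 P1: load  L0 → I/S/I on L0; bus (none); mem=30
  op12 P0: load  L0 → S/S/I on L0; bus BusRd; mem=30

bus = BusRd,Flush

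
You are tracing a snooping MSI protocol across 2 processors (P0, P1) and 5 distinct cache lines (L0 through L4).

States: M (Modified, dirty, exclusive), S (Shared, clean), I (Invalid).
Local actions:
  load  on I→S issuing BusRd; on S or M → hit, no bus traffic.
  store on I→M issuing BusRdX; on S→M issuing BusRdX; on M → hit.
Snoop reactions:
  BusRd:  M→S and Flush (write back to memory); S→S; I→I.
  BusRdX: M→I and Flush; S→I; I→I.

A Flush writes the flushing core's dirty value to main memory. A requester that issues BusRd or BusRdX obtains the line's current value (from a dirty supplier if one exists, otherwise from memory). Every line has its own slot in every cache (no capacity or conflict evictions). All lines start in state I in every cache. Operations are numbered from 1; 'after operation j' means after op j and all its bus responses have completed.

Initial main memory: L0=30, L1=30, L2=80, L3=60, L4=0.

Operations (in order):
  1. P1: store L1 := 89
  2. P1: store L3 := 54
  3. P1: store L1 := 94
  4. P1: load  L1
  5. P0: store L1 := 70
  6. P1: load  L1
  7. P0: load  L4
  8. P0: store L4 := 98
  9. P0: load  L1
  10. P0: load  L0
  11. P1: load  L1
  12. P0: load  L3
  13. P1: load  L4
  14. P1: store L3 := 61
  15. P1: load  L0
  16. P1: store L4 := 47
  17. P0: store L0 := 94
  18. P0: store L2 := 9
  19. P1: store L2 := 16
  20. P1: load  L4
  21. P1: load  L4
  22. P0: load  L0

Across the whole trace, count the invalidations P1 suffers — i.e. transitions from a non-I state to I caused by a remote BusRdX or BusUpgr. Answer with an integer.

[1] P1: store L1 := 89 | P0:I, P1:M(89) | bus: BusRdX
[2] P1: store L3 := 54 | P0:I, P1:M(54) | bus: BusRdX
[3] P1: store L1 := 94 | P0:I, P1:M(94) | bus: none
[4] P1: load  L1 | P0:I, P1:M(94) | bus: none
[5] P0: store L1 := 70 | P0:M(70), P1:I | bus: BusRdX,Flush
[6] P1: load  L1 | P0:S(70), P1:S(70) | bus: BusRd,Flush
[7] P0: load  L4 | P0:S(0), P1:I | bus: BusRd
[8] P0: store L4 := 98 | P0:M(98), P1:I | bus: BusRdX
[9] P0: load  L1 | P0:S(70), P1:S(70) | bus: none
[10] P0: load  L0 | P0:S(30), P1:I | bus: BusRd
[11] P1: load  L1 | P0:S(70), P1:S(70) | bus: none
[12] P0: load  L3 | P0:S(54), P1:S(54) | bus: BusRd,Flush
[13] P1: load  L4 | P0:S(98), P1:S(98) | bus: BusRd,Flush
[14] P1: store L3 := 61 | P0:I, P1:M(61) | bus: BusRdX
[15] P1: load  L0 | P0:S(30), P1:S(30) | bus: BusRd
[16] P1: store L4 := 47 | P0:I, P1:M(47) | bus: BusRdX
[17] P0: store L0 := 94 | P0:M(94), P1:I | bus: BusRdX
[18] P0: store L2 := 9 | P0:M(9), P1:I | bus: BusRdX
[19] P1: store L2 := 16 | P0:I, P1:M(16) | bus: BusRdX,Flush
[20] P1: load  L4 | P0:I, P1:M(47) | bus: none
[21] P1: load  L4 | P0:I, P1:M(47) | bus: none
[22] P0: load  L0 | P0:M(94), P1:I | bus: none

invalidations = 2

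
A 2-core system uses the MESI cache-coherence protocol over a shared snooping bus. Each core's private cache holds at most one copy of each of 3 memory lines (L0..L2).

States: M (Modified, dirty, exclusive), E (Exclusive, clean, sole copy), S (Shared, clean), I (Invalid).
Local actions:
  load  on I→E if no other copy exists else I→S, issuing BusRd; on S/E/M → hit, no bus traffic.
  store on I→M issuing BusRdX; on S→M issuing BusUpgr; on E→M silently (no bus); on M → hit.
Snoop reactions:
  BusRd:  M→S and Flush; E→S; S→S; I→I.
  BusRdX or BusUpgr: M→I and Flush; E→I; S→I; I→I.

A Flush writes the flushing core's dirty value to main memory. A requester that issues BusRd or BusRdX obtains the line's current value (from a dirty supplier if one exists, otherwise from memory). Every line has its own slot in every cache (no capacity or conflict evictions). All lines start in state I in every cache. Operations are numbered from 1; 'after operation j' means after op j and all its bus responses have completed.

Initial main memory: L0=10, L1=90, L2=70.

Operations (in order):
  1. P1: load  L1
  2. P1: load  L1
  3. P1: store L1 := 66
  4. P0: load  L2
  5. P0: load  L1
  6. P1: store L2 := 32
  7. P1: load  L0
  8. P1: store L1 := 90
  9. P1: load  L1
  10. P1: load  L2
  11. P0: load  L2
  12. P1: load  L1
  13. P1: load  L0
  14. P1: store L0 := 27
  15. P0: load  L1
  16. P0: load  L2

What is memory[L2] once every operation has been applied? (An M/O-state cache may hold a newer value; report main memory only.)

memory[L2] = 32

[1] P1: load  L1 | P0:I, P1:E(90) | bus: BusRd
[2] P1: load  L1 | P0:I, P1:E(90) | bus: none
[3] P1: store L1 := 66 | P0:I, P1:M(66) | bus: none
[4] P0: load  L2 | P0:E(70), P1:I | bus: BusRd
[5] P0: load  L1 | P0:S(66), P1:S(66) | bus: BusRd,Flush
[6] P1: store L2 := 32 | P0:I, P1:M(32) | bus: BusRdX
[7] P1: load  L0 | P0:I, P1:E(10) | bus: BusRd
[8] P1: store L1 := 90 | P0:I, P1:M(90) | bus: BusUpgr
[9] P1: load  L1 | P0:I, P1:M(90) | bus: none
[10] P1: load  L2 | P0:I, P1:M(32) | bus: none
[11] P0: load  L2 | P0:S(32), P1:S(32) | bus: BusRd,Flush
[12] P1: load  L1 | P0:I, P1:M(90) | bus: none
[13] P1: load  L0 | P0:I, P1:E(10) | bus: none
[14] P1: store L0 := 27 | P0:I, P1:M(27) | bus: none
[15] P0: load  L1 | P0:S(90), P1:S(90) | bus: BusRd,Flush
[16] P0: load  L2 | P0:S(32), P1:S(32) | bus: none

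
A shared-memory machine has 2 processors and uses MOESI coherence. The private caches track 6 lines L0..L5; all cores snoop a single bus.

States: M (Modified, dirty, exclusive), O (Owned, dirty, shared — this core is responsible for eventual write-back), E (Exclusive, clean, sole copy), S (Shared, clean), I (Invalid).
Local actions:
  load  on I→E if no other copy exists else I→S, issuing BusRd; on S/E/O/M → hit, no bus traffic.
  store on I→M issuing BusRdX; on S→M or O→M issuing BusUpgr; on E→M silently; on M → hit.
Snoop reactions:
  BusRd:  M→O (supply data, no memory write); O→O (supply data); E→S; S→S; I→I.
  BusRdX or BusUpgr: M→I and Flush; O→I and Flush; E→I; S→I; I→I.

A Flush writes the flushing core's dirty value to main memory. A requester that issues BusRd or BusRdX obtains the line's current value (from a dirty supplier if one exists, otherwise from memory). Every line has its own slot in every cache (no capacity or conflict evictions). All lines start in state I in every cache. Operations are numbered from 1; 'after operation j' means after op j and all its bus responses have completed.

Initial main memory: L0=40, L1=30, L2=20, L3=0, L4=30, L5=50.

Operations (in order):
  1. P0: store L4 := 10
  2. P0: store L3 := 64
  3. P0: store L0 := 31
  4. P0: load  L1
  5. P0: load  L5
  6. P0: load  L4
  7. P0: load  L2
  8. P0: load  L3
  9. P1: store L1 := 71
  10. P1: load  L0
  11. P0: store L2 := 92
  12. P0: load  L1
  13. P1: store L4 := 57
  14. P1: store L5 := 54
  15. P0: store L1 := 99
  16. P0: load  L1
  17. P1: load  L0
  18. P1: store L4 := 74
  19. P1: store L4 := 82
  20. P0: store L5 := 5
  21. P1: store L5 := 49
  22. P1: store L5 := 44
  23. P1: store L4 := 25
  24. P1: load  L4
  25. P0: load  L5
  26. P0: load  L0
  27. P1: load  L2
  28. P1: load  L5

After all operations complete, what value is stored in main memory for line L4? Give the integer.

memory[L4] = 10

1. P0: store L4 := 10  bus=[BusRdX]  L4: P0=M P1=I  mem[L4]=30
2. P0: store L3 := 64  bus=[BusRdX]  L3: P0=M P1=I  mem[L3]=0
3. P0: store L0 := 31  bus=[BusRdX]  L0: P0=M P1=I  mem[L0]=40
4. P0: load  L1  bus=[BusRd]  L1: P0=E P1=I  mem[L1]=30
5. P0: load  L5  bus=[BusRd]  L5: P0=E P1=I  mem[L5]=50
6. P0: load  L4  bus=[-]  L4: P0=M P1=I  mem[L4]=30
7. P0: load  L2  bus=[BusRd]  L2: P0=E P1=I  mem[L2]=20
8. P0: load  L3  bus=[-]  L3: P0=M P1=I  mem[L3]=0
9. P1: store L1 := 71  bus=[BusRdX]  L1: P0=I P1=M  mem[L1]=30
10. P1: load  L0  bus=[BusRd]  L0: P0=O P1=S  mem[L0]=40
11. P0: store L2 := 92  bus=[-]  L2: P0=M P1=I  mem[L2]=20
12. P0: load  L1  bus=[BusRd]  L1: P0=S P1=O  mem[L1]=30
13. P1: store L4 := 57  bus=[BusRdX,Flush]  L4: P0=I P1=M  mem[L4]=10
14. P1: store L5 := 54  bus=[BusRdX]  L5: P0=I P1=M  mem[L5]=50
15. P0: store L1 := 99  bus=[BusUpgr,Flush]  L1: P0=M P1=I  mem[L1]=71
16. P0: load  L1  bus=[-]  L1: P0=M P1=I  mem[L1]=71
17. P1: load  L0  bus=[-]  L0: P0=O P1=S  mem[L0]=40
18. P1: store L4 := 74  bus=[-]  L4: P0=I P1=M  mem[L4]=10
19. P1: store L4 := 82  bus=[-]  L4: P0=I P1=M  mem[L4]=10
20. P0: store L5 := 5  bus=[BusRdX,Flush]  L5: P0=M P1=I  mem[L5]=54
21. P1: store L5 := 49  bus=[BusRdX,Flush]  L5: P0=I P1=M  mem[L5]=5
22. P1: store L5 := 44  bus=[-]  L5: P0=I P1=M  mem[L5]=5
23. P1: store L4 := 25  bus=[-]  L4: P0=I P1=M  mem[L4]=10
24. P1: load  L4  bus=[-]  L4: P0=I P1=M  mem[L4]=10
25. P0: load  L5  bus=[BusRd]  L5: P0=S P1=O  mem[L5]=5
26. P0: load  L0  bus=[-]  L0: P0=O P1=S  mem[L0]=40
27. P1: load  L2  bus=[BusRd]  L2: P0=O P1=S  mem[L2]=20
28. P1: load  L5  bus=[-]  L5: P0=S P1=O  mem[L5]=5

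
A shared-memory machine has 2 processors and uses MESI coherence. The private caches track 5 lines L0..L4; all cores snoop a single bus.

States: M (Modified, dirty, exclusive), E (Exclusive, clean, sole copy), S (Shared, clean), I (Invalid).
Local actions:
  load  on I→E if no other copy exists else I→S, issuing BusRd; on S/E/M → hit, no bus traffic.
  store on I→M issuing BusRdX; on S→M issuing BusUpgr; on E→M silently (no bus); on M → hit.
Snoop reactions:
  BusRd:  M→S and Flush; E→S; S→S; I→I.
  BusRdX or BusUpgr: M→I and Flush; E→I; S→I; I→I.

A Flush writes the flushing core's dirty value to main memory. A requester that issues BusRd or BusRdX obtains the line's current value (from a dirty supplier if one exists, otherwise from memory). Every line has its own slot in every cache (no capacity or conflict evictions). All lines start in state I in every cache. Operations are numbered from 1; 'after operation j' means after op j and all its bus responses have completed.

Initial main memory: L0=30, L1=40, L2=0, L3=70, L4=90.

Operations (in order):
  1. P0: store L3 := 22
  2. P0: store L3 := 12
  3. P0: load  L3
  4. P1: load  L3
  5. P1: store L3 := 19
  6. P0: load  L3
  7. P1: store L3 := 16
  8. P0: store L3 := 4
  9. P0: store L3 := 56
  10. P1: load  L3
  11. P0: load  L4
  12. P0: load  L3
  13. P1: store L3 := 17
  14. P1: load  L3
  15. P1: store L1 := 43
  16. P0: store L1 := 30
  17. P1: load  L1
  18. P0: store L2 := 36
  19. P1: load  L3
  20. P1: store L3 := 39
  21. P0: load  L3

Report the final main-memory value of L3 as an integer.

memory[L3] = 39

step 1: P0: store L3 := 22  ⟶  MI  (L3)  txn=BusRdX  M[L3]=70
step 2: P0: store L3 := 12  ⟶  MI  (L3)  txn=∅  M[L3]=70
step 3: P0: load  L3  ⟶  MI  (L3)  txn=∅  M[L3]=70
step 4: P1: load  L3  ⟶  SS  (L3)  txn=BusRd+Flush  M[L3]=12
step 5: P1: store L3 := 19  ⟶  IM  (L3)  txn=BusUpgr  M[L3]=12
step 6: P0: load  L3  ⟶  SS  (L3)  txn=BusRd+Flush  M[L3]=19
step 7: P1: store L3 := 16  ⟶  IM  (L3)  txn=BusUpgr  M[L3]=19
step 8: P0: store L3 := 4  ⟶  MI  (L3)  txn=BusRdX+Flush  M[L3]=16
step 9: P0: store L3 := 56  ⟶  MI  (L3)  txn=∅  M[L3]=16
step 10: P1: load  L3  ⟶  SS  (L3)  txn=BusRd+Flush  M[L3]=56
step 11: P0: load  L4  ⟶  EI  (L4)  txn=BusRd  M[L4]=90
step 12: P0: load  L3  ⟶  SS  (L3)  txn=∅  M[L3]=56
step 13: P1: store L3 := 17  ⟶  IM  (L3)  txn=BusUpgr  M[L3]=56
step 14: P1: load  L3  ⟶  IM  (L3)  txn=∅  M[L3]=56
step 15: P1: store L1 := 43  ⟶  IM  (L1)  txn=BusRdX  M[L1]=40
step 16: P0: store L1 := 30  ⟶  MI  (L1)  txn=BusRdX+Flush  M[L1]=43
step 17: P1: load  L1  ⟶  SS  (L1)  txn=BusRd+Flush  M[L1]=30
step 18: P0: store L2 := 36  ⟶  MI  (L2)  txn=BusRdX  M[L2]=0
step 19: P1: load  L3  ⟶  IM  (L3)  txn=∅  M[L3]=56
step 20: P1: store L3 := 39  ⟶  IM  (L3)  txn=∅  M[L3]=56
step 21: P0: load  L3  ⟶  SS  (L3)  txn=BusRd+Flush  M[L3]=39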